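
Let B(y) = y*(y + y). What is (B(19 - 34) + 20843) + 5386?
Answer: 26679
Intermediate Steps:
B(y) = 2*y² (B(y) = y*(2*y) = 2*y²)
(B(19 - 34) + 20843) + 5386 = (2*(19 - 34)² + 20843) + 5386 = (2*(-15)² + 20843) + 5386 = (2*225 + 20843) + 5386 = (450 + 20843) + 5386 = 21293 + 5386 = 26679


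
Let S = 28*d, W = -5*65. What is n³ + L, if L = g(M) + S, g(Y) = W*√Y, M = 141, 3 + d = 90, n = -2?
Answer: 2428 - 325*√141 ≈ -1431.2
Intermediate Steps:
d = 87 (d = -3 + 90 = 87)
W = -325
g(Y) = -325*√Y
S = 2436 (S = 28*87 = 2436)
L = 2436 - 325*√141 (L = -325*√141 + 2436 = 2436 - 325*√141 ≈ -1423.2)
n³ + L = (-2)³ + (2436 - 325*√141) = -8 + (2436 - 325*√141) = 2428 - 325*√141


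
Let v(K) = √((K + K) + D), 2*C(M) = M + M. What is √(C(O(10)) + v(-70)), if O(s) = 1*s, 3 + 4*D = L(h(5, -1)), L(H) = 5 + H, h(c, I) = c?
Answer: √(40 + 2*I*√553)/2 ≈ 3.5662 + 1.6485*I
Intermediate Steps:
D = 7/4 (D = -¾ + (5 + 5)/4 = -¾ + (¼)*10 = -¾ + 5/2 = 7/4 ≈ 1.7500)
O(s) = s
C(M) = M (C(M) = (M + M)/2 = (2*M)/2 = M)
v(K) = √(7/4 + 2*K) (v(K) = √((K + K) + 7/4) = √(2*K + 7/4) = √(7/4 + 2*K))
√(C(O(10)) + v(-70)) = √(10 + √(7 + 8*(-70))/2) = √(10 + √(7 - 560)/2) = √(10 + √(-553)/2) = √(10 + (I*√553)/2) = √(10 + I*√553/2)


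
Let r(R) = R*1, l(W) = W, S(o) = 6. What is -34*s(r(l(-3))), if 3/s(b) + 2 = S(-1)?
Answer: -51/2 ≈ -25.500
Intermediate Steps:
r(R) = R
s(b) = ¾ (s(b) = 3/(-2 + 6) = 3/4 = 3*(¼) = ¾)
-34*s(r(l(-3))) = -34*¾ = -51/2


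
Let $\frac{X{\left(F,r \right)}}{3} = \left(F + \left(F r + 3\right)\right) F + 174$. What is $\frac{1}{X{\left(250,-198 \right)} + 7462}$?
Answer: $- \frac{1}{36927266} \approx -2.708 \cdot 10^{-8}$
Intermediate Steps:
$X{\left(F,r \right)} = 522 + 3 F \left(3 + F + F r\right)$ ($X{\left(F,r \right)} = 3 \left(\left(F + \left(F r + 3\right)\right) F + 174\right) = 3 \left(\left(F + \left(3 + F r\right)\right) F + 174\right) = 3 \left(\left(3 + F + F r\right) F + 174\right) = 3 \left(F \left(3 + F + F r\right) + 174\right) = 3 \left(174 + F \left(3 + F + F r\right)\right) = 522 + 3 F \left(3 + F + F r\right)$)
$\frac{1}{X{\left(250,-198 \right)} + 7462} = \frac{1}{\left(522 + 3 \cdot 250^{2} + 9 \cdot 250 + 3 \left(-198\right) 250^{2}\right) + 7462} = \frac{1}{\left(522 + 3 \cdot 62500 + 2250 + 3 \left(-198\right) 62500\right) + 7462} = \frac{1}{\left(522 + 187500 + 2250 - 37125000\right) + 7462} = \frac{1}{-36934728 + 7462} = \frac{1}{-36927266} = - \frac{1}{36927266}$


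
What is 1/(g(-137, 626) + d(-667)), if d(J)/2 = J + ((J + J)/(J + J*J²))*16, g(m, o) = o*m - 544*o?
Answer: -222445/95126379768 ≈ -2.3384e-6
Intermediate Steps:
g(m, o) = -544*o + m*o (g(m, o) = m*o - 544*o = -544*o + m*o)
d(J) = 2*J + 64*J/(J + J³) (d(J) = 2*(J + ((J + J)/(J + J*J²))*16) = 2*(J + ((2*J)/(J + J³))*16) = 2*(J + (2*J/(J + J³))*16) = 2*(J + 32*J/(J + J³)) = 2*J + 64*J/(J + J³))
1/(g(-137, 626) + d(-667)) = 1/(626*(-544 - 137) + 2*(32 - 667 + (-667)³)/(1 + (-667)²)) = 1/(626*(-681) + 2*(32 - 667 - 296740963)/(1 + 444889)) = 1/(-426306 + 2*(-296741598)/444890) = 1/(-426306 + 2*(1/444890)*(-296741598)) = 1/(-426306 - 296741598/222445) = 1/(-95126379768/222445) = -222445/95126379768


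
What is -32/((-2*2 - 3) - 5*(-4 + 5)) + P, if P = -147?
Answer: -433/3 ≈ -144.33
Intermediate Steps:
-32/((-2*2 - 3) - 5*(-4 + 5)) + P = -32/((-2*2 - 3) - 5*(-4 + 5)) - 147 = -32/((-4 - 3) - 5*1) - 147 = -32/(-7 - 5) - 147 = -32/(-12) - 147 = -32*(-1/12) - 147 = 8/3 - 147 = -433/3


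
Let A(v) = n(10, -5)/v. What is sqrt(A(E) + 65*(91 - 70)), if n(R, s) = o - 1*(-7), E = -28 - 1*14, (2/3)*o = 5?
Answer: sqrt(2407251)/42 ≈ 36.941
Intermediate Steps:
o = 15/2 (o = (3/2)*5 = 15/2 ≈ 7.5000)
E = -42 (E = -28 - 14 = -42)
n(R, s) = 29/2 (n(R, s) = 15/2 - 1*(-7) = 15/2 + 7 = 29/2)
A(v) = 29/(2*v)
sqrt(A(E) + 65*(91 - 70)) = sqrt((29/2)/(-42) + 65*(91 - 70)) = sqrt((29/2)*(-1/42) + 65*21) = sqrt(-29/84 + 1365) = sqrt(114631/84) = sqrt(2407251)/42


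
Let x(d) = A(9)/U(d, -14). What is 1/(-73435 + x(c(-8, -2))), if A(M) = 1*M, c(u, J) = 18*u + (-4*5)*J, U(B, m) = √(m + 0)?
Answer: -1028090/75497789231 + 9*I*√14/75497789231 ≈ -1.3617e-5 + 4.4604e-10*I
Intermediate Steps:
U(B, m) = √m
c(u, J) = -20*J + 18*u (c(u, J) = 18*u - 20*J = -20*J + 18*u)
A(M) = M
x(d) = -9*I*√14/14 (x(d) = 9/(√(-14)) = 9/((I*√14)) = 9*(-I*√14/14) = -9*I*√14/14)
1/(-73435 + x(c(-8, -2))) = 1/(-73435 - 9*I*√14/14)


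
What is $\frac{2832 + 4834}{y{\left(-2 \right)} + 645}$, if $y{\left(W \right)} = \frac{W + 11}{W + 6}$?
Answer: $\frac{30664}{2589} \approx 11.844$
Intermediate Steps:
$y{\left(W \right)} = \frac{11 + W}{6 + W}$
$\frac{2832 + 4834}{y{\left(-2 \right)} + 645} = \frac{2832 + 4834}{\frac{11 - 2}{6 - 2} + 645} = \frac{7666}{\frac{1}{4} \cdot 9 + 645} = \frac{7666}{\frac{9}{4} + 645} = \frac{7666}{\frac{2589}{4}} = 7666 \cdot \frac{4}{2589} = \frac{30664}{2589}$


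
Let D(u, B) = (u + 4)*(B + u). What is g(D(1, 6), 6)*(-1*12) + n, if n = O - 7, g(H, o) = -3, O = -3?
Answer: 26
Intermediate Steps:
D(u, B) = (4 + u)*(B + u)
n = -10 (n = -3 - 7 = -10)
g(D(1, 6), 6)*(-1*12) + n = -(-3)*12 - 10 = -3*(-12) - 10 = 36 - 10 = 26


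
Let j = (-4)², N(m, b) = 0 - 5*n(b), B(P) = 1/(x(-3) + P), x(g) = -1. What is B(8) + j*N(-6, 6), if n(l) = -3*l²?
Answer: 60481/7 ≈ 8640.1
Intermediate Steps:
B(P) = 1/(-1 + P)
N(m, b) = 15*b² (N(m, b) = 0 - (-15)*b² = 0 + 15*b² = 15*b²)
j = 16
B(8) + j*N(-6, 6) = 1/(-1 + 8) + 16*(15*6²) = 1/7 + 16*(15*36) = ⅐ + 16*540 = ⅐ + 8640 = 60481/7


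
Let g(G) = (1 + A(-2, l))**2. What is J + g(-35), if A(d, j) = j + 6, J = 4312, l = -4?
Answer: 4321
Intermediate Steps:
A(d, j) = 6 + j
g(G) = 9 (g(G) = (1 + (6 - 4))**2 = (1 + 2)**2 = 3**2 = 9)
J + g(-35) = 4312 + 9 = 4321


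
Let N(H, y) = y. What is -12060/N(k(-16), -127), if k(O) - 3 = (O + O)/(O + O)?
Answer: 12060/127 ≈ 94.961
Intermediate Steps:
k(O) = 4 (k(O) = 3 + (O + O)/(O + O) = 3 + (2*O)/((2*O)) = 3 + (2*O)*(1/(2*O)) = 3 + 1 = 4)
-12060/N(k(-16), -127) = -12060/(-127) = -12060*(-1/127) = 12060/127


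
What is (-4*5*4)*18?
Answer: -1440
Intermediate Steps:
(-4*5*4)*18 = -20*4*18 = -80*18 = -1440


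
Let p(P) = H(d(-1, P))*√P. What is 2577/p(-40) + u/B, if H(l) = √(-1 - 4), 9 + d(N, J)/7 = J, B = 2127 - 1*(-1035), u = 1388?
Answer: 694/1581 - 2577*√2/20 ≈ -181.78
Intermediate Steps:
B = 3162 (B = 2127 + 1035 = 3162)
d(N, J) = -63 + 7*J
H(l) = I*√5 (H(l) = √(-5) = I*√5)
p(P) = I*√5*√P (p(P) = (I*√5)*√P = I*√5*√P)
2577/p(-40) + u/B = 2577/((I*√5*√(-40))) + 1388/3162 = 2577/((I*√5*(2*I*√10))) + 1388*(1/3162) = 2577/((-10*√2)) + 694/1581 = 2577*(-√2/20) + 694/1581 = -2577*√2/20 + 694/1581 = 694/1581 - 2577*√2/20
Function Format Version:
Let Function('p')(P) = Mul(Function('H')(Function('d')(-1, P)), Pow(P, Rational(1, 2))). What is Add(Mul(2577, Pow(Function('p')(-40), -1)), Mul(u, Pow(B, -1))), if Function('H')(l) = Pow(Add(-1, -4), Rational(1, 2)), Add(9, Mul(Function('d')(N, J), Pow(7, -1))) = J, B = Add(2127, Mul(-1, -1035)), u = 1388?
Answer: Add(Rational(694, 1581), Mul(Rational(-2577, 20), Pow(2, Rational(1, 2)))) ≈ -181.78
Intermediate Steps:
B = 3162 (B = Add(2127, 1035) = 3162)
Function('d')(N, J) = Add(-63, Mul(7, J))
Function('H')(l) = Mul(I, Pow(5, Rational(1, 2))) (Function('H')(l) = Pow(-5, Rational(1, 2)) = Mul(I, Pow(5, Rational(1, 2))))
Function('p')(P) = Mul(I, Pow(5, Rational(1, 2)), Pow(P, Rational(1, 2))) (Function('p')(P) = Mul(Mul(I, Pow(5, Rational(1, 2))), Pow(P, Rational(1, 2))) = Mul(I, Pow(5, Rational(1, 2)), Pow(P, Rational(1, 2))))
Add(Mul(2577, Pow(Function('p')(-40), -1)), Mul(u, Pow(B, -1))) = Add(Mul(2577, Pow(Mul(I, Pow(5, Rational(1, 2)), Pow(-40, Rational(1, 2))), -1)), Mul(1388, Pow(3162, -1))) = Add(Mul(2577, Pow(Mul(I, Pow(5, Rational(1, 2)), Mul(2, I, Pow(10, Rational(1, 2)))), -1)), Mul(1388, Rational(1, 3162))) = Add(Mul(2577, Pow(Mul(-10, Pow(2, Rational(1, 2))), -1)), Rational(694, 1581)) = Add(Mul(2577, Mul(Rational(-1, 20), Pow(2, Rational(1, 2)))), Rational(694, 1581)) = Add(Mul(Rational(-2577, 20), Pow(2, Rational(1, 2))), Rational(694, 1581)) = Add(Rational(694, 1581), Mul(Rational(-2577, 20), Pow(2, Rational(1, 2))))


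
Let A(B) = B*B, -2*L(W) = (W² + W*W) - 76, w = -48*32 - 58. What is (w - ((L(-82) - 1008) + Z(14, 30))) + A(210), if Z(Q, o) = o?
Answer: 50170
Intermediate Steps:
w = -1594 (w = -1536 - 58 = -1594)
L(W) = 38 - W² (L(W) = -((W² + W*W) - 76)/2 = -((W² + W²) - 76)/2 = -(2*W² - 76)/2 = -(-76 + 2*W²)/2 = 38 - W²)
A(B) = B²
(w - ((L(-82) - 1008) + Z(14, 30))) + A(210) = (-1594 - (((38 - 1*(-82)²) - 1008) + 30)) + 210² = (-1594 - (((38 - 1*6724) - 1008) + 30)) + 44100 = (-1594 - (((38 - 6724) - 1008) + 30)) + 44100 = (-1594 - ((-6686 - 1008) + 30)) + 44100 = (-1594 - (-7694 + 30)) + 44100 = (-1594 - 1*(-7664)) + 44100 = (-1594 + 7664) + 44100 = 6070 + 44100 = 50170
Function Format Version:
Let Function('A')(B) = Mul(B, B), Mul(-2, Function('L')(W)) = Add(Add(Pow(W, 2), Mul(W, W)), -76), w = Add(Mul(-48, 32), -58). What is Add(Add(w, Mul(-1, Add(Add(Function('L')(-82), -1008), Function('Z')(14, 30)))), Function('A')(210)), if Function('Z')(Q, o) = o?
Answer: 50170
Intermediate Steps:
w = -1594 (w = Add(-1536, -58) = -1594)
Function('L')(W) = Add(38, Mul(-1, Pow(W, 2))) (Function('L')(W) = Mul(Rational(-1, 2), Add(Add(Pow(W, 2), Mul(W, W)), -76)) = Mul(Rational(-1, 2), Add(Add(Pow(W, 2), Pow(W, 2)), -76)) = Mul(Rational(-1, 2), Add(Mul(2, Pow(W, 2)), -76)) = Mul(Rational(-1, 2), Add(-76, Mul(2, Pow(W, 2)))) = Add(38, Mul(-1, Pow(W, 2))))
Function('A')(B) = Pow(B, 2)
Add(Add(w, Mul(-1, Add(Add(Function('L')(-82), -1008), Function('Z')(14, 30)))), Function('A')(210)) = Add(Add(-1594, Mul(-1, Add(Add(Add(38, Mul(-1, Pow(-82, 2))), -1008), 30))), Pow(210, 2)) = Add(Add(-1594, Mul(-1, Add(Add(Add(38, Mul(-1, 6724)), -1008), 30))), 44100) = Add(Add(-1594, Mul(-1, Add(Add(Add(38, -6724), -1008), 30))), 44100) = Add(Add(-1594, Mul(-1, Add(Add(-6686, -1008), 30))), 44100) = Add(Add(-1594, Mul(-1, Add(-7694, 30))), 44100) = Add(Add(-1594, Mul(-1, -7664)), 44100) = Add(Add(-1594, 7664), 44100) = Add(6070, 44100) = 50170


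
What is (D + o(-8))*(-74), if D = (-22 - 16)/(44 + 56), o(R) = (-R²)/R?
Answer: -14097/25 ≈ -563.88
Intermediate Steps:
o(R) = -R
D = -19/50 (D = -38/100 = -38*1/100 = -19/50 ≈ -0.38000)
(D + o(-8))*(-74) = (-19/50 - 1*(-8))*(-74) = (-19/50 + 8)*(-74) = (381/50)*(-74) = -14097/25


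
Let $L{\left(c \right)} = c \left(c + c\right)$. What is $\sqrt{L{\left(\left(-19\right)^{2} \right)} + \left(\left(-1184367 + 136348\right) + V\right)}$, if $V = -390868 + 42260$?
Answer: $i \sqrt{1135985} \approx 1065.8 i$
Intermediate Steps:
$V = -348608$
$L{\left(c \right)} = 2 c^{2}$ ($L{\left(c \right)} = c 2 c = 2 c^{2}$)
$\sqrt{L{\left(\left(-19\right)^{2} \right)} + \left(\left(-1184367 + 136348\right) + V\right)} = \sqrt{2 \left(\left(-19\right)^{2}\right)^{2} + \left(\left(-1184367 + 136348\right) - 348608\right)} = \sqrt{2 \cdot 361^{2} - 1396627} = \sqrt{2 \cdot 130321 - 1396627} = \sqrt{260642 - 1396627} = \sqrt{-1135985} = i \sqrt{1135985}$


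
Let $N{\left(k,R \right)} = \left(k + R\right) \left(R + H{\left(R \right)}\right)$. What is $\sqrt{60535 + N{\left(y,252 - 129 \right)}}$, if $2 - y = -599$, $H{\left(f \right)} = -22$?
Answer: $3 \sqrt{14851} \approx 365.59$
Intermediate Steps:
$y = 601$ ($y = 2 - -599 = 2 + 599 = 601$)
$N{\left(k,R \right)} = \left(-22 + R\right) \left(R + k\right)$ ($N{\left(k,R \right)} = \left(k + R\right) \left(R - 22\right) = \left(R + k\right) \left(-22 + R\right) = \left(-22 + R\right) \left(R + k\right)$)
$\sqrt{60535 + N{\left(y,252 - 129 \right)}} = \sqrt{60535 - \left(13222 - \left(252 - 129\right)^{2} + 22 \left(252 - 129\right) - \left(252 - 129\right) 601\right)} = \sqrt{60535 + \left(123^{2} - 2706 - 13222 + 123 \cdot 601\right)} = \sqrt{60535 + \left(15129 - 2706 - 13222 + 73923\right)} = \sqrt{60535 + 73124} = \sqrt{133659} = 3 \sqrt{14851}$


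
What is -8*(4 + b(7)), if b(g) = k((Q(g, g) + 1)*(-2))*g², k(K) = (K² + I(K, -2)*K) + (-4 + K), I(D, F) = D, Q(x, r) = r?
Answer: -192896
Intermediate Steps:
k(K) = -4 + K + 2*K² (k(K) = (K² + K*K) + (-4 + K) = (K² + K²) + (-4 + K) = 2*K² + (-4 + K) = -4 + K + 2*K²)
b(g) = g²*(-6 - 2*g + 2*(-2 - 2*g)²) (b(g) = (-4 + (g + 1)*(-2) + 2*((g + 1)*(-2))²)*g² = (-4 + (1 + g)*(-2) + 2*((1 + g)*(-2))²)*g² = (-4 + (-2 - 2*g) + 2*(-2 - 2*g)²)*g² = (-6 - 2*g + 2*(-2 - 2*g)²)*g² = g²*(-6 - 2*g + 2*(-2 - 2*g)²))
-8*(4 + b(7)) = -8*(4 + 2*7²*(-3 - 1*7 + 4*(1 + 7)²)) = -8*(4 + 2*49*(-3 - 7 + 4*8²)) = -8*(4 + 2*49*(-3 - 7 + 4*64)) = -8*(4 + 2*49*(-3 - 7 + 256)) = -8*(4 + 2*49*246) = -8*(4 + 24108) = -8*24112 = -192896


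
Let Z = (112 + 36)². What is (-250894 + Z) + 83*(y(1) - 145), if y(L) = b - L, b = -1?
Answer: -241191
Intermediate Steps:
y(L) = -1 - L
Z = 21904 (Z = 148² = 21904)
(-250894 + Z) + 83*(y(1) - 145) = (-250894 + 21904) + 83*((-1 - 1*1) - 145) = -228990 + 83*((-1 - 1) - 145) = -228990 + 83*(-2 - 145) = -228990 + 83*(-147) = -228990 - 12201 = -241191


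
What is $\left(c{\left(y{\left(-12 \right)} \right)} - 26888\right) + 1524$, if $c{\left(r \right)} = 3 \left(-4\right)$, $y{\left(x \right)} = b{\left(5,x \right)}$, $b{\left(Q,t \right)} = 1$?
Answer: $-25376$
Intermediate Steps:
$y{\left(x \right)} = 1$
$c{\left(r \right)} = -12$
$\left(c{\left(y{\left(-12 \right)} \right)} - 26888\right) + 1524 = \left(-12 - 26888\right) + 1524 = -26900 + 1524 = -25376$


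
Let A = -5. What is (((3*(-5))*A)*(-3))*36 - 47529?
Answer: -55629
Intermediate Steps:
(((3*(-5))*A)*(-3))*36 - 47529 = (((3*(-5))*(-5))*(-3))*36 - 47529 = (-15*(-5)*(-3))*36 - 47529 = (75*(-3))*36 - 47529 = -225*36 - 47529 = -8100 - 47529 = -55629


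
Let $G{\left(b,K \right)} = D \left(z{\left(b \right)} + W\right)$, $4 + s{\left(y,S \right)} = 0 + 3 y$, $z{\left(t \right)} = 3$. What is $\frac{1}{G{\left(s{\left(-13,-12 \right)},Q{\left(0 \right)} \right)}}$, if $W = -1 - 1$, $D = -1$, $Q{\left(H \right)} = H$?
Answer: $-1$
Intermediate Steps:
$W = -2$ ($W = -1 - 1 = -2$)
$s{\left(y,S \right)} = -4 + 3 y$ ($s{\left(y,S \right)} = -4 + \left(0 + 3 y\right) = -4 + 3 y$)
$G{\left(b,K \right)} = -1$ ($G{\left(b,K \right)} = - (3 - 2) = \left(-1\right) 1 = -1$)
$\frac{1}{G{\left(s{\left(-13,-12 \right)},Q{\left(0 \right)} \right)}} = \frac{1}{-1} = -1$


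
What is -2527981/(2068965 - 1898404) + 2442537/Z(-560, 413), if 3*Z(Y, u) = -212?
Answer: -1250340591743/36158932 ≈ -34579.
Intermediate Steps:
Z(Y, u) = -212/3 (Z(Y, u) = (⅓)*(-212) = -212/3)
-2527981/(2068965 - 1898404) + 2442537/Z(-560, 413) = -2527981/(2068965 - 1898404) + 2442537/(-212/3) = -2527981/170561 + 2442537*(-3/212) = -2527981*1/170561 - 7327611/212 = -2527981/170561 - 7327611/212 = -1250340591743/36158932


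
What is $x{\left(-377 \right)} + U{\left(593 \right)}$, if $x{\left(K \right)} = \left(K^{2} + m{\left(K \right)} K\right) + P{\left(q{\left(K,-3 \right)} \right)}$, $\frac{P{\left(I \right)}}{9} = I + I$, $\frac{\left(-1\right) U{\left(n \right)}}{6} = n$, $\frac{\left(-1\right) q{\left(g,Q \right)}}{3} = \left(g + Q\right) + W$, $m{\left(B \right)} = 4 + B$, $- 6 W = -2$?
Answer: $299694$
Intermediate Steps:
$W = \frac{1}{3}$ ($W = \left(- \frac{1}{6}\right) \left(-2\right) = \frac{1}{3} \approx 0.33333$)
$q{\left(g,Q \right)} = -1 - 3 Q - 3 g$ ($q{\left(g,Q \right)} = - 3 \left(\left(g + Q\right) + \frac{1}{3}\right) = - 3 \left(\left(Q + g\right) + \frac{1}{3}\right) = - 3 \left(\frac{1}{3} + Q + g\right) = -1 - 3 Q - 3 g$)
$U{\left(n \right)} = - 6 n$
$P{\left(I \right)} = 18 I$ ($P{\left(I \right)} = 9 \left(I + I\right) = 9 \cdot 2 I = 18 I$)
$x{\left(K \right)} = 144 + K^{2} - 54 K + K \left(4 + K\right)$ ($x{\left(K \right)} = \left(K^{2} + \left(4 + K\right) K\right) + 18 \left(-1 - -9 - 3 K\right) = \left(K^{2} + K \left(4 + K\right)\right) + 18 \left(-1 + 9 - 3 K\right) = \left(K^{2} + K \left(4 + K\right)\right) + 18 \left(8 - 3 K\right) = \left(K^{2} + K \left(4 + K\right)\right) - \left(-144 + 54 K\right) = 144 + K^{2} - 54 K + K \left(4 + K\right)$)
$x{\left(-377 \right)} + U{\left(593 \right)} = \left(144 - -18850 + 2 \left(-377\right)^{2}\right) - 3558 = \left(144 + 18850 + 2 \cdot 142129\right) - 3558 = \left(144 + 18850 + 284258\right) - 3558 = 303252 - 3558 = 299694$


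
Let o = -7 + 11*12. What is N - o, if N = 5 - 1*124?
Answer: -244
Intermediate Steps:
N = -119 (N = 5 - 124 = -119)
o = 125 (o = -7 + 132 = 125)
N - o = -119 - 1*125 = -119 - 125 = -244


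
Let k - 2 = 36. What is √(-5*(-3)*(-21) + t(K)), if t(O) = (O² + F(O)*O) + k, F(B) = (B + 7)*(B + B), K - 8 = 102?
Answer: √2843223 ≈ 1686.2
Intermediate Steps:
K = 110 (K = 8 + 102 = 110)
F(B) = 2*B*(7 + B) (F(B) = (7 + B)*(2*B) = 2*B*(7 + B))
k = 38 (k = 2 + 36 = 38)
t(O) = 38 + O² + 2*O²*(7 + O) (t(O) = (O² + (2*O*(7 + O))*O) + 38 = (O² + 2*O²*(7 + O)) + 38 = 38 + O² + 2*O²*(7 + O))
√(-5*(-3)*(-21) + t(K)) = √(-5*(-3)*(-21) + (38 + 2*110³ + 15*110²)) = √(15*(-21) + (38 + 2*1331000 + 15*12100)) = √(-315 + (38 + 2662000 + 181500)) = √(-315 + 2843538) = √2843223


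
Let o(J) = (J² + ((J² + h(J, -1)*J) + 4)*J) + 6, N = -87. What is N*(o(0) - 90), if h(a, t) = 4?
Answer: 7308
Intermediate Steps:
o(J) = 6 + J² + J*(4 + J² + 4*J) (o(J) = (J² + ((J² + 4*J) + 4)*J) + 6 = (J² + (4 + J² + 4*J)*J) + 6 = (J² + J*(4 + J² + 4*J)) + 6 = 6 + J² + J*(4 + J² + 4*J))
N*(o(0) - 90) = -87*((6 + 0³ + 4*0 + 5*0²) - 90) = -87*((6 + 0 + 0 + 5*0) - 90) = -87*((6 + 0 + 0 + 0) - 90) = -87*(6 - 90) = -87*(-84) = 7308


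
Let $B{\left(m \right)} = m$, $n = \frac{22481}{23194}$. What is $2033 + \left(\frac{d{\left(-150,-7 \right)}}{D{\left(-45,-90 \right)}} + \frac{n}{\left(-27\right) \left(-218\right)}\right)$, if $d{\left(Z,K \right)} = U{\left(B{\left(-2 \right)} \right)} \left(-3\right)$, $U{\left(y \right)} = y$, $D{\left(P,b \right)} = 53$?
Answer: $\frac{14710701291913}{7235553852} \approx 2033.1$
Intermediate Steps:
$n = \frac{22481}{23194}$ ($n = 22481 \cdot \frac{1}{23194} = \frac{22481}{23194} \approx 0.96926$)
$d{\left(Z,K \right)} = 6$ ($d{\left(Z,K \right)} = \left(-2\right) \left(-3\right) = 6$)
$2033 + \left(\frac{d{\left(-150,-7 \right)}}{D{\left(-45,-90 \right)}} + \frac{n}{\left(-27\right) \left(-218\right)}\right) = 2033 + \left(\frac{6}{53} + \frac{22481}{23194 \left(\left(-27\right) \left(-218\right)\right)}\right) = 2033 + \left(6 \cdot \frac{1}{53} + \frac{22481}{23194 \cdot 5886}\right) = 2033 + \left(\frac{6}{53} + \frac{22481}{23194} \cdot \frac{1}{5886}\right) = 2033 + \left(\frac{6}{53} + \frac{22481}{136519884}\right) = 2033 + \frac{820310797}{7235553852} = \frac{14710701291913}{7235553852}$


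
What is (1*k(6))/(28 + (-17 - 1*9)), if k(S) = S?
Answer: 3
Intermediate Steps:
(1*k(6))/(28 + (-17 - 1*9)) = (1*6)/(28 + (-17 - 1*9)) = 6/(28 + (-17 - 9)) = 6/(28 - 26) = 6/2 = 6*(1/2) = 3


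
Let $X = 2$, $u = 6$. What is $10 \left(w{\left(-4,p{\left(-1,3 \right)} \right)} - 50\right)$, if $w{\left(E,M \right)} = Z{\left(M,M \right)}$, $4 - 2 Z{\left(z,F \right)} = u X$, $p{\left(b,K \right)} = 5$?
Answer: $-540$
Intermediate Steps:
$Z{\left(z,F \right)} = -4$ ($Z{\left(z,F \right)} = 2 - \frac{6 \cdot 2}{2} = 2 - 6 = -4$)
$w{\left(E,M \right)} = -4$
$10 \left(w{\left(-4,p{\left(-1,3 \right)} \right)} - 50\right) = 10 \left(-4 - 50\right) = 10 \left(-54\right) = -540$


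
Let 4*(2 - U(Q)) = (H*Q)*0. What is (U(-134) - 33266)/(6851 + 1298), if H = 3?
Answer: -33264/8149 ≈ -4.0820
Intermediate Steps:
U(Q) = 2 (U(Q) = 2 - 3*Q*0/4 = 2 - 1/4*0 = 2 + 0 = 2)
(U(-134) - 33266)/(6851 + 1298) = (2 - 33266)/(6851 + 1298) = -33264/8149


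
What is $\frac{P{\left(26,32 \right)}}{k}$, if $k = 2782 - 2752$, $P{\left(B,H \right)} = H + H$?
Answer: $\frac{32}{15} \approx 2.1333$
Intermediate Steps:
$P{\left(B,H \right)} = 2 H$
$k = 30$ ($k = 2782 - 2752 = 30$)
$\frac{P{\left(26,32 \right)}}{k} = \frac{2 \cdot 32}{30} = 64 \cdot \frac{1}{30} = \frac{32}{15}$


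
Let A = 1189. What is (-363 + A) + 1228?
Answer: 2054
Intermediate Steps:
(-363 + A) + 1228 = (-363 + 1189) + 1228 = 826 + 1228 = 2054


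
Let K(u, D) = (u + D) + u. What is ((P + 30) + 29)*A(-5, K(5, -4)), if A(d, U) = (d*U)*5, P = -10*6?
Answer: 150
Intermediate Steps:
P = -60
K(u, D) = D + 2*u (K(u, D) = (D + u) + u = D + 2*u)
A(d, U) = 5*U*d (A(d, U) = (U*d)*5 = 5*U*d)
((P + 30) + 29)*A(-5, K(5, -4)) = ((-60 + 30) + 29)*(5*(-4 + 2*5)*(-5)) = (-30 + 29)*(5*(-4 + 10)*(-5)) = -5*6*(-5) = -1*(-150) = 150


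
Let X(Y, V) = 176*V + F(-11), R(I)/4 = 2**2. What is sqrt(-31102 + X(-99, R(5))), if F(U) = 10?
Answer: 2*I*sqrt(7069) ≈ 168.15*I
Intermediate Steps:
R(I) = 16 (R(I) = 4*2**2 = 4*4 = 16)
X(Y, V) = 10 + 176*V (X(Y, V) = 176*V + 10 = 10 + 176*V)
sqrt(-31102 + X(-99, R(5))) = sqrt(-31102 + (10 + 176*16)) = sqrt(-31102 + (10 + 2816)) = sqrt(-31102 + 2826) = sqrt(-28276) = 2*I*sqrt(7069)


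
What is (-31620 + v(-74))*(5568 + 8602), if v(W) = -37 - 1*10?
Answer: -448721390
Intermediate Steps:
v(W) = -47 (v(W) = -37 - 10 = -47)
(-31620 + v(-74))*(5568 + 8602) = (-31620 - 47)*(5568 + 8602) = -31667*14170 = -448721390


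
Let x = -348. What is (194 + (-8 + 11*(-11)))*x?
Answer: -22620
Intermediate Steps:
(194 + (-8 + 11*(-11)))*x = (194 + (-8 + 11*(-11)))*(-348) = (194 + (-8 - 121))*(-348) = (194 - 129)*(-348) = 65*(-348) = -22620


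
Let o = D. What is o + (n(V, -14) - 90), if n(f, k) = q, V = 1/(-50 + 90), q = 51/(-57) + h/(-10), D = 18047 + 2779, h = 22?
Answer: 1969626/95 ≈ 20733.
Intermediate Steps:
D = 20826
o = 20826
q = -294/95 (q = 51/(-57) + 22/(-10) = 51*(-1/57) + 22*(-⅒) = -17/19 - 11/5 = -294/95 ≈ -3.0947)
V = 1/40 ≈ 0.025000
n(f, k) = -294/95
o + (n(V, -14) - 90) = 20826 + (-294/95 - 90) = 20826 - 8844/95 = 1969626/95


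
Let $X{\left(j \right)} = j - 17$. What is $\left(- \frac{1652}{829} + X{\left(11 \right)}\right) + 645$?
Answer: $\frac{528079}{829} \approx 637.01$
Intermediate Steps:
$X{\left(j \right)} = -17 + j$
$\left(- \frac{1652}{829} + X{\left(11 \right)}\right) + 645 = \left(- \frac{1652}{829} + \left(-17 + 11\right)\right) + 645 = \left(\left(-1652\right) \frac{1}{829} - 6\right) + 645 = \left(- \frac{1652}{829} - 6\right) + 645 = - \frac{6626}{829} + 645 = \frac{528079}{829}$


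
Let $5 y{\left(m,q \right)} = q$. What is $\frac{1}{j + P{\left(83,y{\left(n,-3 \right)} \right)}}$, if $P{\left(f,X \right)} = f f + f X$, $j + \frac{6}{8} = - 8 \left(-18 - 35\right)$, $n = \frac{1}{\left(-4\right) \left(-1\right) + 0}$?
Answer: $\frac{20}{145249} \approx 0.00013769$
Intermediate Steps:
$n = \frac{1}{4}$ ($n = \frac{1}{4 + 0} = \frac{1}{4} \approx 0.25$)
$j = \frac{1693}{4}$ ($j = - \frac{3}{4} - 8 \left(-18 - 35\right) = - \frac{3}{4} - -424 = - \frac{3}{4} + 424 = \frac{1693}{4} \approx 423.25$)
$y{\left(m,q \right)} = \frac{q}{5}$
$P{\left(f,X \right)} = f^{2} + X f$
$\frac{1}{j + P{\left(83,y{\left(n,-3 \right)} \right)}} = \frac{1}{\frac{1693}{4} + 83 \left(\frac{1}{5} \left(-3\right) + 83\right)} = \frac{1}{\frac{1693}{4} + 83 \left(- \frac{3}{5} + 83\right)} = \frac{1}{\frac{1693}{4} + 83 \cdot \frac{412}{5}} = \frac{1}{\frac{1693}{4} + \frac{34196}{5}} = \frac{1}{\frac{145249}{20}} = \frac{20}{145249}$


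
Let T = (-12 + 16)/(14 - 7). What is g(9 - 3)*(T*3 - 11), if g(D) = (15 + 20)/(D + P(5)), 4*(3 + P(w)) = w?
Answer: -1300/17 ≈ -76.471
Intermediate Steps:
T = 4/7 ≈ 0.57143
P(w) = -3 + w/4
g(D) = 35/(-7/4 + D) (g(D) = (15 + 20)/(D + (-3 + (1/4)*5)) = 35/(D + (-3 + 5/4)) = 35/(D - 7/4) = 35/(-7/4 + D))
g(9 - 3)*(T*3 - 11) = (140/(-7 + 4*(9 - 3)))*((4/7)*3 - 11) = (140/(-7 + 4*6))*(12/7 - 11) = (140/(-7 + 24))*(-65/7) = (140/17)*(-65/7) = -1300/17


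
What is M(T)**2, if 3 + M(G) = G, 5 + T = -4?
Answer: 144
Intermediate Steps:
T = -9 (T = -5 - 4 = -9)
M(G) = -3 + G
M(T)**2 = (-3 - 9)**2 = (-12)**2 = 144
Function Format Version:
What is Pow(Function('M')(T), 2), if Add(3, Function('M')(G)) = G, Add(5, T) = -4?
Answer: 144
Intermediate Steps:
T = -9 (T = Add(-5, -4) = -9)
Function('M')(G) = Add(-3, G)
Pow(Function('M')(T), 2) = Pow(Add(-3, -9), 2) = Pow(-12, 2) = 144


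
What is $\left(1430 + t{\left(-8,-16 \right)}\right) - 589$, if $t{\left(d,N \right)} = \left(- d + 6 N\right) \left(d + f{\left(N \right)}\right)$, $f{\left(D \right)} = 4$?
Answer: $1193$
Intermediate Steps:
$t{\left(d,N \right)} = \left(4 + d\right) \left(- d + 6 N\right)$ ($t{\left(d,N \right)} = \left(- d + 6 N\right) \left(d + 4\right) = \left(- d + 6 N\right) \left(4 + d\right) = \left(4 + d\right) \left(- d + 6 N\right)$)
$\left(1430 + t{\left(-8,-16 \right)}\right) - 589 = \left(1430 + \left(- \left(-8\right)^{2} - -32 + 24 \left(-16\right) + 6 \left(-16\right) \left(-8\right)\right)\right) - 589 = \left(1430 + \left(\left(-1\right) 64 + 32 - 384 + 768\right)\right) - 589 = \left(1430 + \left(-64 + 32 - 384 + 768\right)\right) - 589 = \left(1430 + 352\right) - 589 = 1782 - 589 = 1193$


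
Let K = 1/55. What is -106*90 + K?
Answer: -524699/55 ≈ -9540.0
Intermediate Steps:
K = 1/55 ≈ 0.018182
-106*90 + K = -106*90 + 1/55 = -9540 + 1/55 = -524699/55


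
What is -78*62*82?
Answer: -396552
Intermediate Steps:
-78*62*82 = -4836*82 = -396552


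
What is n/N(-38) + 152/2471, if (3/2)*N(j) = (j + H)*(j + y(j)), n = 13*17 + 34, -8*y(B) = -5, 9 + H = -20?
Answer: 10606276/49501543 ≈ 0.21426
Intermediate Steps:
H = -29 (H = -9 - 20 = -29)
y(B) = 5/8 (y(B) = -⅛*(-5) = 5/8)
n = 255 (n = 221 + 34 = 255)
N(j) = 2*(-29 + j)*(5/8 + j)/3 (N(j) = 2*((j - 29)*(j + 5/8))/3 = 2*((-29 + j)*(5/8 + j))/3 = 2*(-29 + j)*(5/8 + j)/3)
n/N(-38) + 152/2471 = 255/(-145/12 - 227/12*(-38) + (⅔)*(-38)²) + 152/2471 = 255/(-145/12 + 4313/6 + (⅔)*1444) + 152*(1/2471) = 255/(-145/12 + 4313/6 + 2888/3) + 152/2471 = 255/(20033/12) + 152/2471 = 255*(12/20033) + 152/2471 = 3060/20033 + 152/2471 = 10606276/49501543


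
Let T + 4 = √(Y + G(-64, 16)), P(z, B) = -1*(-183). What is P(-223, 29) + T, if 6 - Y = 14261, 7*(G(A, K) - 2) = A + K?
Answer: 179 + 3*I*√77637/7 ≈ 179.0 + 119.41*I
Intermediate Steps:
G(A, K) = 2 + A/7 + K/7 (G(A, K) = 2 + (A + K)/7 = 2 + (A/7 + K/7) = 2 + A/7 + K/7)
Y = -14255 (Y = 6 - 1*14261 = 6 - 14261 = -14255)
P(z, B) = 183
T = -4 + 3*I*√77637/7 (T = -4 + √(-14255 + (2 + (⅐)*(-64) + (⅐)*16)) = -4 + √(-14255 + (2 - 64/7 + 16/7)) = -4 + √(-14255 - 34/7) = -4 + √(-99819/7) = -4 + 3*I*√77637/7 ≈ -4.0 + 119.41*I)
P(-223, 29) + T = 183 + (-4 + 3*I*√77637/7) = 179 + 3*I*√77637/7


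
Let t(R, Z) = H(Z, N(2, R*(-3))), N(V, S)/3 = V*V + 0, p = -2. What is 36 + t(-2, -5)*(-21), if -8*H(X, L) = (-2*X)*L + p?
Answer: 1383/4 ≈ 345.75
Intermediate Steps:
N(V, S) = 3*V**2 (N(V, S) = 3*(V*V + 0) = 3*(V**2 + 0) = 3*V**2)
H(X, L) = 1/4 + L*X/4 (H(X, L) = -((-2*X)*L - 2)/8 = -(-2*L*X - 2)/8 = -(-2 - 2*L*X)/8 = 1/4 + L*X/4)
t(R, Z) = 1/4 + 3*Z (t(R, Z) = 1/4 + (3*2**2)*Z/4 = 1/4 + (3*4)*Z/4 = 1/4 + (1/4)*12*Z = 1/4 + 3*Z)
36 + t(-2, -5)*(-21) = 36 + (1/4 + 3*(-5))*(-21) = 36 + (1/4 - 15)*(-21) = 36 - 59/4*(-21) = 36 + 1239/4 = 1383/4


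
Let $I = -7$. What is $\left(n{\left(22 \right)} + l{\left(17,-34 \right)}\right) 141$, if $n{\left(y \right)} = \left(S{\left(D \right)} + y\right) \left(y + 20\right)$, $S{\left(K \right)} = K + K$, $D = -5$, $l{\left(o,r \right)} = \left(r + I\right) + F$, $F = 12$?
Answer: $66975$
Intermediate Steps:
$l{\left(o,r \right)} = 5 + r$ ($l{\left(o,r \right)} = \left(r - 7\right) + 12 = \left(-7 + r\right) + 12 = 5 + r$)
$S{\left(K \right)} = 2 K$
$n{\left(y \right)} = \left(-10 + y\right) \left(20 + y\right)$ ($n{\left(y \right)} = \left(2 \left(-5\right) + y\right) \left(y + 20\right) = \left(-10 + y\right) \left(20 + y\right)$)
$\left(n{\left(22 \right)} + l{\left(17,-34 \right)}\right) 141 = \left(\left(-200 + 22^{2} + 10 \cdot 22\right) + \left(5 - 34\right)\right) 141 = \left(\left(-200 + 484 + 220\right) - 29\right) 141 = \left(504 - 29\right) 141 = 475 \cdot 141 = 66975$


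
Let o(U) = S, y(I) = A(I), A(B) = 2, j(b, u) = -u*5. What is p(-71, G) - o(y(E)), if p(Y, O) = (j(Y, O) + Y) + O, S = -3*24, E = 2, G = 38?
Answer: -151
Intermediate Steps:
j(b, u) = -5*u
S = -72
y(I) = 2
o(U) = -72
p(Y, O) = Y - 4*O (p(Y, O) = (-5*O + Y) + O = (Y - 5*O) + O = Y - 4*O)
p(-71, G) - o(y(E)) = (-71 - 4*38) - 1*(-72) = (-71 - 152) + 72 = -223 + 72 = -151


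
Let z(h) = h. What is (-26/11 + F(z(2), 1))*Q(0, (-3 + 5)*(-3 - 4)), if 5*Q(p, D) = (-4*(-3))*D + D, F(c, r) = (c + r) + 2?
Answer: -5278/55 ≈ -95.964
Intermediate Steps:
F(c, r) = 2 + c + r
Q(p, D) = 13*D/5 (Q(p, D) = ((-4*(-3))*D + D)/5 = (12*D + D)/5 = (13*D)/5 = 13*D/5)
(-26/11 + F(z(2), 1))*Q(0, (-3 + 5)*(-3 - 4)) = (-26/11 + (2 + 2 + 1))*(13*((-3 + 5)*(-3 - 4))/5) = (-26*1/11 + 5)*(13*(2*(-7))/5) = (-26/11 + 5)*((13/5)*(-14)) = (29/11)*(-182/5) = -5278/55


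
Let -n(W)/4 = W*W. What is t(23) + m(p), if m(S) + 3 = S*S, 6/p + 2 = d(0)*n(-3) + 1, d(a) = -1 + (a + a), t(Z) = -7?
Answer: -12214/1225 ≈ -9.9706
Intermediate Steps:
d(a) = -1 + 2*a
n(W) = -4*W² (n(W) = -4*W*W = -4*W²)
p = 6/35 (p = 6/(-2 + ((-1 + 2*0)*(-4*(-3)²) + 1)) = 6/(-2 + ((-1 + 0)*(-4*9) + 1)) = 6/(-2 + (-1*(-36) + 1)) = 6/(-2 + (36 + 1)) = 6/(-2 + 37) = 6/35 ≈ 0.17143)
m(S) = -3 + S² (m(S) = -3 + S*S = -3 + S²)
t(23) + m(p) = -7 + (-3 + (6/35)²) = -7 + (-3 + 36/1225) = -7 - 3639/1225 = -12214/1225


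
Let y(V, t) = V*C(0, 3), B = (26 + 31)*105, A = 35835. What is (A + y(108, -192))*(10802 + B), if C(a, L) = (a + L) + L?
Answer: 612440121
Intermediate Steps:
C(a, L) = a + 2*L (C(a, L) = (L + a) + L = a + 2*L)
B = 5985 (B = 57*105 = 5985)
y(V, t) = 6*V (y(V, t) = V*(0 + 2*3) = V*(0 + 6) = V*6 = 6*V)
(A + y(108, -192))*(10802 + B) = (35835 + 6*108)*(10802 + 5985) = (35835 + 648)*16787 = 36483*16787 = 612440121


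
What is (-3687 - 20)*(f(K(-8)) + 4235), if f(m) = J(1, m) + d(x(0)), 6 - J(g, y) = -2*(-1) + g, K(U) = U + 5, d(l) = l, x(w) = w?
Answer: -15710266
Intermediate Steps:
K(U) = 5 + U
J(g, y) = 4 - g (J(g, y) = 6 - (-2*(-1) + g) = 6 - (2 + g) = 6 + (-2 - g) = 4 - g)
f(m) = 3 (f(m) = (4 - 1*1) + 0 = (4 - 1) + 0 = 3 + 0 = 3)
(-3687 - 20)*(f(K(-8)) + 4235) = (-3687 - 20)*(3 + 4235) = -3707*4238 = -15710266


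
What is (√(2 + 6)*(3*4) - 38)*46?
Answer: -1748 + 1104*√2 ≈ -186.71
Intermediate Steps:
(√(2 + 6)*(3*4) - 38)*46 = (√8*12 - 38)*46 = ((2*√2)*12 - 38)*46 = (24*√2 - 38)*46 = (-38 + 24*√2)*46 = -1748 + 1104*√2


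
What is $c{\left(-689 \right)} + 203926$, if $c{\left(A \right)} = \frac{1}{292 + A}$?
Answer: $\frac{80958621}{397} \approx 2.0393 \cdot 10^{5}$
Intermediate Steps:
$c{\left(-689 \right)} + 203926 = \frac{1}{292 - 689} + 203926 = \frac{1}{-397} + 203926 = - \frac{1}{397} + 203926 = \frac{80958621}{397}$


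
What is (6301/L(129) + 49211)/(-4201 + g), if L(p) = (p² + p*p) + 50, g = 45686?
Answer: 1640307353/1382778020 ≈ 1.1862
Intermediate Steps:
L(p) = 50 + 2*p² (L(p) = (p² + p²) + 50 = 2*p² + 50 = 50 + 2*p²)
(6301/L(129) + 49211)/(-4201 + g) = (6301/(50 + 2*129²) + 49211)/(-4201 + 45686) = (6301/(50 + 2*16641) + 49211)/41485 = (6301/(50 + 33282) + 49211)*(1/41485) = (6301/33332 + 49211)*(1/41485) = (1640307353/33332)*(1/41485) = 1640307353/1382778020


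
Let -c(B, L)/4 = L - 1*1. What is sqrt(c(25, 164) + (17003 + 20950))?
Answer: sqrt(37301) ≈ 193.13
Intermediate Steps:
c(B, L) = 4 - 4*L (c(B, L) = -4*(L - 1*1) = -4*(L - 1) = -4*(-1 + L) = 4 - 4*L)
sqrt(c(25, 164) + (17003 + 20950)) = sqrt((4 - 4*164) + (17003 + 20950)) = sqrt((4 - 656) + 37953) = sqrt(-652 + 37953) = sqrt(37301)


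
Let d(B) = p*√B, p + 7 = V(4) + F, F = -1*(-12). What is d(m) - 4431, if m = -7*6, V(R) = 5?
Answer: -4431 + 10*I*√42 ≈ -4431.0 + 64.807*I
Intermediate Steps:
F = 12
p = 10 (p = -7 + (5 + 12) = -7 + 17 = 10)
m = -42
d(B) = 10*√B
d(m) - 4431 = 10*√(-42) - 4431 = 10*(I*√42) - 4431 = 10*I*√42 - 4431 = -4431 + 10*I*√42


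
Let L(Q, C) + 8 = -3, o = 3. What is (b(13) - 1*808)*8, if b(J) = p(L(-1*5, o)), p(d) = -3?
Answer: -6488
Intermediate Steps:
L(Q, C) = -11 (L(Q, C) = -8 - 3 = -11)
b(J) = -3
(b(13) - 1*808)*8 = (-3 - 1*808)*8 = (-3 - 808)*8 = -811*8 = -6488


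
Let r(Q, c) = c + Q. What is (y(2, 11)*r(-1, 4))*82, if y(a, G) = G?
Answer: 2706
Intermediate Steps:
r(Q, c) = Q + c
(y(2, 11)*r(-1, 4))*82 = (11*(-1 + 4))*82 = (11*3)*82 = 33*82 = 2706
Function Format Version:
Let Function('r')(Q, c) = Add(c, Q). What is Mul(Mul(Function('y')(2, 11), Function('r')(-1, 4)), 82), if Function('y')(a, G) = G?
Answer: 2706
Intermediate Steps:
Function('r')(Q, c) = Add(Q, c)
Mul(Mul(Function('y')(2, 11), Function('r')(-1, 4)), 82) = Mul(Mul(11, Add(-1, 4)), 82) = Mul(Mul(11, 3), 82) = Mul(33, 82) = 2706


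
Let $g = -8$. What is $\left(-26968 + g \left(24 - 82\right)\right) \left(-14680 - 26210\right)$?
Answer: $1083748560$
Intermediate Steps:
$\left(-26968 + g \left(24 - 82\right)\right) \left(-14680 - 26210\right) = \left(-26968 - 8 \left(24 - 82\right)\right) \left(-14680 - 26210\right) = \left(-26968 - -464\right) \left(-40890\right) = \left(-26968 + 464\right) \left(-40890\right) = \left(-26504\right) \left(-40890\right) = 1083748560$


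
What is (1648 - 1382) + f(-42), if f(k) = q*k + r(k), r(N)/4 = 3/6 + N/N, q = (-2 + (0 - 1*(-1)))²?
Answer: 230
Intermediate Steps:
q = 1 (q = (-2 + (0 + 1))² = (-2 + 1)² = (-1)² = 1)
r(N) = 6 (r(N) = 4*(3/6 + N/N) = 4*(3*(⅙) + 1) = 4*(½ + 1) = 4*(3/2) = 6)
f(k) = 6 + k (f(k) = 1*k + 6 = k + 6 = 6 + k)
(1648 - 1382) + f(-42) = (1648 - 1382) + (6 - 42) = 266 - 36 = 230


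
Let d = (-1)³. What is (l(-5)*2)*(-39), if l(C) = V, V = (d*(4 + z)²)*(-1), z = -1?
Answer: -702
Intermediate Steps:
d = -1
V = 9 (V = -(4 - 1)²*(-1) = -1*3²*(-1) = -1*9*(-1) = -9*(-1) = 9)
l(C) = 9
(l(-5)*2)*(-39) = (9*2)*(-39) = 18*(-39) = -702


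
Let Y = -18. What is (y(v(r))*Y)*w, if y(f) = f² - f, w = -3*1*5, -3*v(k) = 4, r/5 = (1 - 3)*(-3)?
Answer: 840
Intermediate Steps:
r = 30 (r = 5*((1 - 3)*(-3)) = 5*(-2*(-3)) = 5*6 = 30)
v(k) = -4/3 (v(k) = -⅓*4 = -4/3)
w = -15 (w = -3*5 = -15)
(y(v(r))*Y)*w = (-4*(-1 - 4/3)/3*(-18))*(-15) = (-4/3*(-7/3)*(-18))*(-15) = ((28/9)*(-18))*(-15) = -56*(-15) = 840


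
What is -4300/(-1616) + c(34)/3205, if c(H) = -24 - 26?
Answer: 685035/258964 ≈ 2.6453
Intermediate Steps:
c(H) = -50
-4300/(-1616) + c(34)/3205 = -4300/(-1616) - 50/3205 = -4300*(-1/1616) - 50*1/3205 = 1075/404 - 10/641 = 685035/258964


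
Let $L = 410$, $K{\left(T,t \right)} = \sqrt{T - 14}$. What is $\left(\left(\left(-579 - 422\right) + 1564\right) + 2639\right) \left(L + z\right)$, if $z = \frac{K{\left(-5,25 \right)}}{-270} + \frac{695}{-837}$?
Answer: $\frac{1096604950}{837} - \frac{1601 i \sqrt{19}}{135} \approx 1.3102 \cdot 10^{6} - 51.693 i$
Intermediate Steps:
$K{\left(T,t \right)} = \sqrt{-14 + T}$
$z = - \frac{695}{837} - \frac{i \sqrt{19}}{270}$ ($z = \frac{\sqrt{-14 - 5}}{-270} + \frac{695}{-837} = \sqrt{-19} \left(- \frac{1}{270}\right) + 695 \left(- \frac{1}{837}\right) = i \sqrt{19} \left(- \frac{1}{270}\right) - \frac{695}{837} = - \frac{i \sqrt{19}}{270} - \frac{695}{837} = - \frac{695}{837} - \frac{i \sqrt{19}}{270} \approx -0.83035 - 0.016144 i$)
$\left(\left(\left(-579 - 422\right) + 1564\right) + 2639\right) \left(L + z\right) = \left(\left(\left(-579 - 422\right) + 1564\right) + 2639\right) \left(410 - \left(\frac{695}{837} + \frac{i \sqrt{19}}{270}\right)\right) = \left(\left(-1001 + 1564\right) + 2639\right) \left(\frac{342475}{837} - \frac{i \sqrt{19}}{270}\right) = \left(563 + 2639\right) \left(\frac{342475}{837} - \frac{i \sqrt{19}}{270}\right) = 3202 \left(\frac{342475}{837} - \frac{i \sqrt{19}}{270}\right) = \frac{1096604950}{837} - \frac{1601 i \sqrt{19}}{135}$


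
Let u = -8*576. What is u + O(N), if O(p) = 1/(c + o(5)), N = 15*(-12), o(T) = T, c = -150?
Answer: -668161/145 ≈ -4608.0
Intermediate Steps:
N = -180
u = -4608
O(p) = -1/145 (O(p) = 1/(-150 + 5) = 1/(-145) = -1/145)
u + O(N) = -4608 - 1/145 = -668161/145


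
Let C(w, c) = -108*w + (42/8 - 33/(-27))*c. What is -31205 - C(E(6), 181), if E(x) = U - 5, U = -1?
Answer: -1188881/36 ≈ -33025.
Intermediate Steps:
E(x) = -6 (E(x) = -1 - 5 = -6)
C(w, c) = -108*w + 233*c/36 (C(w, c) = -108*w + (42*(1/8) - 33*(-1/27))*c = -108*w + (21/4 + 11/9)*c = -108*w + 233*c/36)
-31205 - C(E(6), 181) = -31205 - (-108*(-6) + (233/36)*181) = -31205 - (648 + 42173/36) = -31205 - 1*65501/36 = -31205 - 65501/36 = -1188881/36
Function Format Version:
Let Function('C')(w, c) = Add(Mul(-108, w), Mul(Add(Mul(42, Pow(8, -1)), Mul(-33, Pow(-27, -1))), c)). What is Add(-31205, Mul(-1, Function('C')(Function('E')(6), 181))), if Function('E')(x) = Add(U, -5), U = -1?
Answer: Rational(-1188881, 36) ≈ -33025.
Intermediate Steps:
Function('E')(x) = -6 (Function('E')(x) = Add(-1, -5) = -6)
Function('C')(w, c) = Add(Mul(-108, w), Mul(Rational(233, 36), c)) (Function('C')(w, c) = Add(Mul(-108, w), Mul(Add(Mul(42, Rational(1, 8)), Mul(-33, Rational(-1, 27))), c)) = Add(Mul(-108, w), Mul(Add(Rational(21, 4), Rational(11, 9)), c)) = Add(Mul(-108, w), Mul(Rational(233, 36), c)))
Add(-31205, Mul(-1, Function('C')(Function('E')(6), 181))) = Add(-31205, Mul(-1, Add(Mul(-108, -6), Mul(Rational(233, 36), 181)))) = Add(-31205, Mul(-1, Add(648, Rational(42173, 36)))) = Add(-31205, Mul(-1, Rational(65501, 36))) = Add(-31205, Rational(-65501, 36)) = Rational(-1188881, 36)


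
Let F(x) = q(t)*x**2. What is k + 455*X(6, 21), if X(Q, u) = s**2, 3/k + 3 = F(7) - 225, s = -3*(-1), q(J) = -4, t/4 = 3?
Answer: 1736277/424 ≈ 4095.0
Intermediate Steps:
t = 12 (t = 4*3 = 12)
s = 3
F(x) = -4*x**2
k = -3/424 (k = 3/(-3 + (-4*7**2 - 225)) = 3/(-3 + (-4*49 - 225)) = 3/(-3 + (-196 - 225)) = 3/(-3 - 421) = 3/(-424) = 3*(-1/424) = -3/424 ≈ -0.0070755)
X(Q, u) = 9 (X(Q, u) = 3**2 = 9)
k + 455*X(6, 21) = -3/424 + 455*9 = -3/424 + 4095 = 1736277/424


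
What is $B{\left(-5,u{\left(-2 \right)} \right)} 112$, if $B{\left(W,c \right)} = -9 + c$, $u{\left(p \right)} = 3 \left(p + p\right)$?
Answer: $-2352$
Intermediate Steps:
$u{\left(p \right)} = 6 p$ ($u{\left(p \right)} = 3 \cdot 2 p = 6 p$)
$B{\left(-5,u{\left(-2 \right)} \right)} 112 = \left(-9 + 6 \left(-2\right)\right) 112 = \left(-9 - 12\right) 112 = \left(-21\right) 112 = -2352$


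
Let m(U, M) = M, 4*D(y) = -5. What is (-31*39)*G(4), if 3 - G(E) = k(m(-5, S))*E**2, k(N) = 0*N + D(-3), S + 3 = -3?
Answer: -27807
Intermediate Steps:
S = -6 (S = -3 - 3 = -6)
D(y) = -5/4 (D(y) = (1/4)*(-5) = -5/4)
k(N) = -5/4 (k(N) = 0*N - 5/4 = 0 - 5/4 = -5/4)
G(E) = 3 + 5*E**2/4 (G(E) = 3 - (-5)*E**2/4 = 3 + 5*E**2/4)
(-31*39)*G(4) = (-31*39)*(3 + (5/4)*4**2) = -1209*(3 + (5/4)*16) = -1209*(3 + 20) = -1209*23 = -27807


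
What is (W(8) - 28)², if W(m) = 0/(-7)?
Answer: 784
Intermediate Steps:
W(m) = 0 (W(m) = 0*(-⅐) = 0)
(W(8) - 28)² = (0 - 28)² = (-28)² = 784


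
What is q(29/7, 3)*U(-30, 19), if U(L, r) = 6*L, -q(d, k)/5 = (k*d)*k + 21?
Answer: 367200/7 ≈ 52457.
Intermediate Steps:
q(d, k) = -105 - 5*d*k**2 (q(d, k) = -5*((k*d)*k + 21) = -5*((d*k)*k + 21) = -5*(d*k**2 + 21) = -5*(21 + d*k**2) = -105 - 5*d*k**2)
q(29/7, 3)*U(-30, 19) = (-105 - 5*29/7*3**2)*(6*(-30)) = (-105 - 5*29*(1/7)*9)*(-180) = (-105 - 5*29/7*9)*(-180) = (-105 - 1305/7)*(-180) = -2040/7*(-180) = 367200/7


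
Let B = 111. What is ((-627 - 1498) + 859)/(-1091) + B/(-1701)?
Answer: 677455/618597 ≈ 1.0951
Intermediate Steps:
((-627 - 1498) + 859)/(-1091) + B/(-1701) = ((-627 - 1498) + 859)/(-1091) + 111/(-1701) = (-2125 + 859)*(-1/1091) + 111*(-1/1701) = -1266*(-1/1091) - 37/567 = 1266/1091 - 37/567 = 677455/618597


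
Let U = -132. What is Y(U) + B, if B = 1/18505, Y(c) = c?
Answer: -2442659/18505 ≈ -132.00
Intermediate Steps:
B = 1/18505 ≈ 5.4039e-5
Y(U) + B = -132 + 1/18505 = -2442659/18505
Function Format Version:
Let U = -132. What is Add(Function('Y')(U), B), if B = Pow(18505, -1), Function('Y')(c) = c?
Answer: Rational(-2442659, 18505) ≈ -132.00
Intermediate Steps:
B = Rational(1, 18505) ≈ 5.4039e-5
Add(Function('Y')(U), B) = Add(-132, Rational(1, 18505)) = Rational(-2442659, 18505)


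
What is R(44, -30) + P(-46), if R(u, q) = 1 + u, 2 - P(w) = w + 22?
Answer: 71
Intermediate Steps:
P(w) = -20 - w (P(w) = 2 - (w + 22) = 2 - (22 + w) = 2 + (-22 - w) = -20 - w)
R(44, -30) + P(-46) = (1 + 44) + (-20 - 1*(-46)) = 45 + (-20 + 46) = 45 + 26 = 71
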